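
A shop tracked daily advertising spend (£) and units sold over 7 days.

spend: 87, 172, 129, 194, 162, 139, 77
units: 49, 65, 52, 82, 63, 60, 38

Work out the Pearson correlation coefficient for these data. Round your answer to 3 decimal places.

0.947

n = 7, Σx = 960, Σy = 409, Σx² = 142924, Σy² = 25067, Σxy = 59531
nΣxy − ΣxΣy = 416717 − 392640 = 24077
nΣx² − (Σx)² = 1000468 − 921600 = 78868; nΣy² − (Σy)² = 175469 − 167281 = 8188
r = 24077 / √(78868 × 8188) = 24077 / 25412.0283 ≈ 0.947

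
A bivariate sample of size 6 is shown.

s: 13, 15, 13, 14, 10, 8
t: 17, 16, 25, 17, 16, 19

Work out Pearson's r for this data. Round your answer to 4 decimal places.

-0.0513

n = 6, Σs = 73, Σt = 110, Σs² = 923, Σt² = 2076, Σst = 1336
nΣst − ΣsΣt = 8016 − 8030 = -14
nΣs² − (Σs)² = 5538 − 5329 = 209; nΣt² − (Σt)² = 12456 − 12100 = 356
r = -14 / √(209 × 356) = -14 / 272.7710 ≈ -0.0513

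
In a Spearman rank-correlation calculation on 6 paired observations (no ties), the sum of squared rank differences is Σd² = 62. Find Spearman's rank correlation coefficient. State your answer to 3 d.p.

-0.771

ρ = 1 − 6Σd² / [n(n²−1)] = 1 − 6×62 / (6×35)
  = 1 − 372/210 = 1 − 1.7714 ≈ -0.771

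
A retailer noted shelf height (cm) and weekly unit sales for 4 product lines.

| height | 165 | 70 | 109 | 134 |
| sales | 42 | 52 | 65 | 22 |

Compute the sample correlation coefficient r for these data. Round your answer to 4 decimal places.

n = 4, Σx = 478, Σy = 181, Σx² = 61962, Σy² = 9177, Σxy = 20603
nΣxy − ΣxΣy = 82412 − 86518 = -4106
nΣx² − (Σx)² = 247848 − 228484 = 19364; nΣy² − (Σy)² = 36708 − 32761 = 3947
r = -4106 / √(19364 × 3947) = -4106 / 8742.4086 ≈ -0.4697

-0.4697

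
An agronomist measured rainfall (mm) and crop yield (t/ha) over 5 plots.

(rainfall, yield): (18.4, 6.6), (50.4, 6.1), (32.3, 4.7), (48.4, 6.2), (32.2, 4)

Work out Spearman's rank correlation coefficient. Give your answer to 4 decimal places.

-0.1000

Rank rainfall: 1, 5, 3, 4, 2
Rank yield: 5, 3, 2, 4, 1
d = rank(rainfall) − rank(yield): -4, 2, 1, 0, 1; Σd² = 22
ρ = 1 − 6Σd² / [n(n²−1)] = 1 − 6×22 / (5×24) = 1 − 132/120 ≈ -0.1000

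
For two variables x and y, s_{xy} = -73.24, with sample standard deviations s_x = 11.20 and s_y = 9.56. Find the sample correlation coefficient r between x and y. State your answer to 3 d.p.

-0.684

r = Cov(x,y) / (s_x · s_y) = -73.24 / (11.20 × 9.56)
  = -73.24 / 107.0720 ≈ -0.684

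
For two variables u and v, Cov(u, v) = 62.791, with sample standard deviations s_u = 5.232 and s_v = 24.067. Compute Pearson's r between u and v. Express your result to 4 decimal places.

0.4987

r = Cov(u,v) / (s_u · s_v) = 62.791 / (5.232 × 24.067)
  = 62.791 / 125.9185 ≈ 0.4987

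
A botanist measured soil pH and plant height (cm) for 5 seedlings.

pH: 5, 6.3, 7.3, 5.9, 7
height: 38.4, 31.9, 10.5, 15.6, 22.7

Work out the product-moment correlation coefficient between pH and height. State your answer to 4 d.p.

n = 5, Σx = 31.5, Σy = 119.1, Σx² = 201.79, Σy² = 3361.07, Σxy = 720.56
nΣxy − ΣxΣy = 3602.8 − 3751.65 = -148.85
nΣx² − (Σx)² = 1008.95 − 992.25 = 16.7; nΣy² − (Σy)² = 16805.35 − 14184.81 = 2620.54
r = -148.85 / √(16.7 × 2620.54) = -148.85 / 209.1961 ≈ -0.7115

-0.7115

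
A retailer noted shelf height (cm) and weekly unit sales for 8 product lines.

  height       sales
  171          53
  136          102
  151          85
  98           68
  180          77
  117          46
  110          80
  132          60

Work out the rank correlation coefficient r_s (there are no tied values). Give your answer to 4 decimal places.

Rank height: 7, 5, 6, 1, 8, 3, 2, 4
Rank sales: 2, 8, 7, 4, 5, 1, 6, 3
d = rank(height) − rank(sales): 5, -3, -1, -3, 3, 2, -4, 1; Σd² = 74
ρ = 1 − 6Σd² / [n(n²−1)] = 1 − 6×74 / (8×63) = 1 − 444/504 ≈ 0.1190

0.1190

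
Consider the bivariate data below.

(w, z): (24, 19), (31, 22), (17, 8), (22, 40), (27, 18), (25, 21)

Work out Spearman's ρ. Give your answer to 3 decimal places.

0.257

Rank w: 3, 6, 1, 2, 5, 4
Rank z: 3, 5, 1, 6, 2, 4
d = rank(w) − rank(z): 0, 1, 0, -4, 3, 0; Σd² = 26
ρ = 1 − 6Σd² / [n(n²−1)] = 1 − 6×26 / (6×35) = 1 − 156/210 ≈ 0.257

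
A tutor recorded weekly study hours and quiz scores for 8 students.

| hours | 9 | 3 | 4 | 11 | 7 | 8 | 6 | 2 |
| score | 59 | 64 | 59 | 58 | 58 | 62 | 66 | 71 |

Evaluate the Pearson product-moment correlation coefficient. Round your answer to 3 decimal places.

-0.686

n = 8, Σx = 50, Σy = 497, Σx² = 380, Σy² = 31027, Σxy = 3037
nΣxy − ΣxΣy = 24296 − 24850 = -554
nΣx² − (Σx)² = 3040 − 2500 = 540; nΣy² − (Σy)² = 248216 − 247009 = 1207
r = -554 / √(540 × 1207) = -554 / 807.3289 ≈ -0.686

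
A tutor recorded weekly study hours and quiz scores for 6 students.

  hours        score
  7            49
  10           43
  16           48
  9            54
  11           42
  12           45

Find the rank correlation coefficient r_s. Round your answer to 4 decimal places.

Rank hours: 1, 3, 6, 2, 4, 5
Rank score: 5, 2, 4, 6, 1, 3
d = rank(hours) − rank(score): -4, 1, 2, -4, 3, 2; Σd² = 50
ρ = 1 − 6Σd² / [n(n²−1)] = 1 − 6×50 / (6×35) = 1 − 300/210 ≈ -0.4286

-0.4286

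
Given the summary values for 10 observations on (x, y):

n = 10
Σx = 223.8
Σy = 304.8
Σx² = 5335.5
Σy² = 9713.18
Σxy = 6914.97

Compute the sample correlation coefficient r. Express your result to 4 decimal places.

r = (nΣxy − ΣxΣy) / √[(nΣx² − (Σx)²)(nΣy² − (Σy)²)]
Numerator: 10×6914.97 − 223.8×304.8 = 935.46
Denominator: √[(53355 − 50086.44)(97131.8 − 92903.04)] = √[3268.56 × 4228.76] = 3717.7891
r = 935.46 / 3717.7891 ≈ 0.2516

0.2516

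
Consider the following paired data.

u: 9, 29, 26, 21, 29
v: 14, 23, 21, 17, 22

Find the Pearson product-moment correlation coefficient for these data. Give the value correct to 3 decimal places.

n = 5, Σu = 114, Σv = 97, Σu² = 2880, Σv² = 1939, Σuv = 2334
nΣuv − ΣuΣv = 11670 − 11058 = 612
nΣu² − (Σu)² = 14400 − 12996 = 1404; nΣv² − (Σv)² = 9695 − 9409 = 286
r = 612 / √(1404 × 286) = 612 / 633.6750 ≈ 0.966

0.966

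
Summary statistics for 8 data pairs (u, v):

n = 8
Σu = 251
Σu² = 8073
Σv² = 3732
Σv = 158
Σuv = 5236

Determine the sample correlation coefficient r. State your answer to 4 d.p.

0.8013

r = (nΣuv − ΣuΣv) / √[(nΣu² − (Σu)²)(nΣv² − (Σv)²)]
Numerator: 8×5236 − 251×158 = 2230
Denominator: √[(64584 − 63001)(29856 − 24964)] = √[1583 × 4892] = 2782.8108
r = 2230 / 2782.8108 ≈ 0.8013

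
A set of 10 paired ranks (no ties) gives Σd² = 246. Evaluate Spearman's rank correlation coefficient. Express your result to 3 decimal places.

-0.491

ρ = 1 − 6Σd² / [n(n²−1)] = 1 − 6×246 / (10×99)
  = 1 − 1476/990 = 1 − 1.4909 ≈ -0.491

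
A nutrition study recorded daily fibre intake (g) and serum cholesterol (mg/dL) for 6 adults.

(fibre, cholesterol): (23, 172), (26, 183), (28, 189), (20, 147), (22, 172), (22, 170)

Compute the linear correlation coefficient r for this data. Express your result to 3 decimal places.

n = 6, Σx = 141, Σy = 1033, Σx² = 3357, Σy² = 178887, Σxy = 24470
nΣxy − ΣxΣy = 146820 − 145653 = 1167
nΣx² − (Σx)² = 20142 − 19881 = 261; nΣy² − (Σy)² = 1073322 − 1067089 = 6233
r = 1167 / √(261 × 6233) = 1167 / 1275.4658 ≈ 0.915

0.915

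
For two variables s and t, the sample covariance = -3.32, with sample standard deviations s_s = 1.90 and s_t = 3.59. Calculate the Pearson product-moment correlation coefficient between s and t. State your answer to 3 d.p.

-0.487

r = Cov(s,t) / (s_s · s_t) = -3.32 / (1.90 × 3.59)
  = -3.32 / 6.8210 ≈ -0.487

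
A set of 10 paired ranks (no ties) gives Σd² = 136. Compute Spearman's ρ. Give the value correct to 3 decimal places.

0.176

ρ = 1 − 6Σd² / [n(n²−1)] = 1 − 6×136 / (10×99)
  = 1 − 816/990 = 1 − 0.8242 ≈ 0.176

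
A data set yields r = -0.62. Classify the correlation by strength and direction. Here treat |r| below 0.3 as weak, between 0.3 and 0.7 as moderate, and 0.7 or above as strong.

moderate negative

r = -0.62 < 0 so the relationship is negative.
|r| = 0.62, which falls in the moderate range.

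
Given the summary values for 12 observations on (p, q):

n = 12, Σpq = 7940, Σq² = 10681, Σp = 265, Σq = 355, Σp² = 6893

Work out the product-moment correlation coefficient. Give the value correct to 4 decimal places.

0.2327

r = (nΣpq − ΣpΣq) / √[(nΣp² − (Σp)²)(nΣq² − (Σq)²)]
Numerator: 12×7940 − 265×355 = 1205
Denominator: √[(82716 − 70225)(128172 − 126025)] = √[12491 × 2147] = 5178.6269
r = 1205 / 5178.6269 ≈ 0.2327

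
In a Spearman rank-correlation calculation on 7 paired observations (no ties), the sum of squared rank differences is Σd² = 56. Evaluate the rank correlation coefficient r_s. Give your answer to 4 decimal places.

0.0000

ρ = 1 − 6Σd² / [n(n²−1)] = 1 − 6×56 / (7×48)
  = 1 − 336/336 = 1 − 1.00000 ≈ 0.0000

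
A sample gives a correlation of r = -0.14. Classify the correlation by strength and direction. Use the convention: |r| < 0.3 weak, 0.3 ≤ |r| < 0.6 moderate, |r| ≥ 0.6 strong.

weak negative

r = -0.14 < 0 so the relationship is negative.
|r| = 0.14, which falls in the weak range.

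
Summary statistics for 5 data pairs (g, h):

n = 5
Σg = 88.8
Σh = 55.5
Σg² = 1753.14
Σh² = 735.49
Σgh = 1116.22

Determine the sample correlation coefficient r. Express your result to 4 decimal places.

0.9002

r = (nΣgh − ΣgΣh) / √[(nΣg² − (Σg)²)(nΣh² − (Σh)²)]
Numerator: 5×1116.22 − 88.8×55.5 = 652.7
Denominator: √[(8765.7 − 7885.44)(3677.45 − 3080.25)] = √[880.26 × 597.2] = 725.0457
r = 652.7 / 725.0457 ≈ 0.9002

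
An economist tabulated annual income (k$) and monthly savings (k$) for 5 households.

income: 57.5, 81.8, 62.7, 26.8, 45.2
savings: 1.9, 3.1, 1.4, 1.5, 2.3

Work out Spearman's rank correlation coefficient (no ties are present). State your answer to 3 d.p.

0.300

Rank income: 3, 5, 4, 1, 2
Rank savings: 3, 5, 1, 2, 4
d = rank(income) − rank(savings): 0, 0, 3, -1, -2; Σd² = 14
ρ = 1 − 6Σd² / [n(n²−1)] = 1 − 6×14 / (5×24) = 1 − 84/120 ≈ 0.300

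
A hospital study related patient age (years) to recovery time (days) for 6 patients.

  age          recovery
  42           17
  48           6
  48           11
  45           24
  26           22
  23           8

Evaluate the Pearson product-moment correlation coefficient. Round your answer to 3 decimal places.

n = 6, Σx = 232, Σy = 88, Σx² = 9602, Σy² = 1570, Σxy = 3366
nΣxy − ΣxΣy = 20196 − 20416 = -220
nΣx² − (Σx)² = 57612 − 53824 = 3788; nΣy² − (Σy)² = 9420 − 7744 = 1676
r = -220 / √(3788 × 1676) = -220 / 2519.6603 ≈ -0.087

-0.087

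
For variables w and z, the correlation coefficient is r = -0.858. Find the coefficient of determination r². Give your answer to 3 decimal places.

r² = (-0.858)² = 0.736

0.736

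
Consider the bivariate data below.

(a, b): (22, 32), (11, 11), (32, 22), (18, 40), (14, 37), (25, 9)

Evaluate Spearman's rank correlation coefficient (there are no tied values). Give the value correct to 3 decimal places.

-0.257

Rank a: 4, 1, 6, 3, 2, 5
Rank b: 4, 2, 3, 6, 5, 1
d = rank(a) − rank(b): 0, -1, 3, -3, -3, 4; Σd² = 44
ρ = 1 − 6Σd² / [n(n²−1)] = 1 − 6×44 / (6×35) = 1 − 264/210 ≈ -0.257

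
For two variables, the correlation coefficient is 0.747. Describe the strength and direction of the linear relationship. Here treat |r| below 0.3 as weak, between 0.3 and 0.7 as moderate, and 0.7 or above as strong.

r = 0.747 > 0 so the relationship is positive.
|r| = 0.747, which falls in the strong range.

strong positive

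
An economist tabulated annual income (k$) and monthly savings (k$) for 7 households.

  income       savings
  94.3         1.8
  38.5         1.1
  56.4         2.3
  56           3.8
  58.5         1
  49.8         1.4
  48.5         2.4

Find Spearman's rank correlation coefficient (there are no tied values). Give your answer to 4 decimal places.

-0.0714

Rank income: 7, 1, 5, 4, 6, 3, 2
Rank savings: 4, 2, 5, 7, 1, 3, 6
d = rank(income) − rank(savings): 3, -1, 0, -3, 5, 0, -4; Σd² = 60
ρ = 1 − 6Σd² / [n(n²−1)] = 1 − 6×60 / (7×48) = 1 − 360/336 ≈ -0.0714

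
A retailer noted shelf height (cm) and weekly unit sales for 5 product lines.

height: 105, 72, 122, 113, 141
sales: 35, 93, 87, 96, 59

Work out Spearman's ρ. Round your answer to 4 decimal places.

-0.2000

Rank height: 2, 1, 4, 3, 5
Rank sales: 1, 4, 3, 5, 2
d = rank(height) − rank(sales): 1, -3, 1, -2, 3; Σd² = 24
ρ = 1 − 6Σd² / [n(n²−1)] = 1 − 6×24 / (5×24) = 1 − 144/120 ≈ -0.2000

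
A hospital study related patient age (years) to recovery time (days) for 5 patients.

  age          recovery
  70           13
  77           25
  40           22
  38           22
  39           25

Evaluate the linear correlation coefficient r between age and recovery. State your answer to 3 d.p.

n = 5, Σx = 264, Σy = 107, Σx² = 15394, Σy² = 2387, Σxy = 5526
nΣxy − ΣxΣy = 27630 − 28248 = -618
nΣx² − (Σx)² = 76970 − 69696 = 7274; nΣy² − (Σy)² = 11935 − 11449 = 486
r = -618 / √(7274 × 486) = -618 / 1880.2032 ≈ -0.329

-0.329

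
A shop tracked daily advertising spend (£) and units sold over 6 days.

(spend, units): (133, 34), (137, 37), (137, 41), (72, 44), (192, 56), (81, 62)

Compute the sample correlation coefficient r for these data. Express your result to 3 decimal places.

-0.079

n = 6, Σx = 752, Σy = 274, Σx² = 103836, Σy² = 13122, Σxy = 34150
nΣxy − ΣxΣy = 204900 − 206048 = -1148
nΣx² − (Σx)² = 623016 − 565504 = 57512; nΣy² − (Σy)² = 78732 − 75076 = 3656
r = -1148 / √(57512 × 3656) = -1148 / 14500.4783 ≈ -0.079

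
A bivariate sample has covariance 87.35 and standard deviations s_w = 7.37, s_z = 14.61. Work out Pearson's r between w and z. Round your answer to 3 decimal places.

0.811

r = Cov(w,z) / (s_w · s_z) = 87.35 / (7.37 × 14.61)
  = 87.35 / 107.6757 ≈ 0.811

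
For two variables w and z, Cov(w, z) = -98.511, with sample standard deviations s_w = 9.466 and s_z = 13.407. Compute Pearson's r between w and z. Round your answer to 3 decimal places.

r = Cov(w,z) / (s_w · s_z) = -98.511 / (9.466 × 13.407)
  = -98.511 / 126.9107 ≈ -0.776

-0.776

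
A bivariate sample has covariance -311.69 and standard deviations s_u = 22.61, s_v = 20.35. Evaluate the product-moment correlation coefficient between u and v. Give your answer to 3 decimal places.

r = Cov(u,v) / (s_u · s_v) = -311.69 / (22.61 × 20.35)
  = -311.69 / 460.1135 ≈ -0.677

-0.677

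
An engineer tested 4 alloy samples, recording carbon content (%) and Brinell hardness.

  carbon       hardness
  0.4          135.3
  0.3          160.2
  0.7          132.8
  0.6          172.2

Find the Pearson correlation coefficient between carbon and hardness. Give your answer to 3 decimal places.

n = 4, Σx = 2, Σy = 600.5, Σx² = 1.1, Σy² = 91258.81, Σxy = 298.46
nΣxy − ΣxΣy = 1193.84 − 1201 = -7.16
nΣx² − (Σx)² = 4.4 − 4 = 0.4; nΣy² − (Σy)² = 365035.24 − 360600.25 = 4434.99
r = -7.16 / √(0.4 × 4434.99) = -7.16 / 42.1188 ≈ -0.170

-0.170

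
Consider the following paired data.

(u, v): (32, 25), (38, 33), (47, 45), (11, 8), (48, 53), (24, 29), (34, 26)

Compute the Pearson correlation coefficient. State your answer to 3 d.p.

0.933

n = 7, Σu = 234, Σv = 219, Σu² = 8834, Σv² = 8129, Σuv = 8381
nΣuv − ΣuΣv = 58667 − 51246 = 7421
nΣu² − (Σu)² = 61838 − 54756 = 7082; nΣv² − (Σv)² = 56903 − 47961 = 8942
r = 7421 / √(7082 × 8942) = 7421 / 7957.8417 ≈ 0.933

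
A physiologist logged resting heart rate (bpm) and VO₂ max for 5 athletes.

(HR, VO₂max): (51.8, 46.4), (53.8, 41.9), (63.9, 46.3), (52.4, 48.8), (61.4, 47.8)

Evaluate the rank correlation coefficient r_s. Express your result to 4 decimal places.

-0.3000

Rank HR: 1, 3, 5, 2, 4
Rank VO₂max: 3, 1, 2, 5, 4
d = rank(HR) − rank(VO₂max): -2, 2, 3, -3, 0; Σd² = 26
ρ = 1 − 6Σd² / [n(n²−1)] = 1 − 6×26 / (5×24) = 1 − 156/120 ≈ -0.3000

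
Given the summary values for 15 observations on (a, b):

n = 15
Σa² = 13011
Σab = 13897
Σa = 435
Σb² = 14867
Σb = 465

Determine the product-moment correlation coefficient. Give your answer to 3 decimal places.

r = (nΣab − ΣaΣb) / √[(nΣa² − (Σa)²)(nΣb² − (Σb)²)]
Numerator: 15×13897 − 435×465 = 6180
Denominator: √[(195165 − 189225)(223005 − 216225)] = √[5940 × 6780] = 6346.1169
r = 6180 / 6346.1169 ≈ 0.974

0.974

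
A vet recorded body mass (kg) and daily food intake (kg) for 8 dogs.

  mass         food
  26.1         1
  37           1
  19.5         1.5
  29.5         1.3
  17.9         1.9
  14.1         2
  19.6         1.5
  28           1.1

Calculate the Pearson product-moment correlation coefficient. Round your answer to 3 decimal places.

-0.869

n = 8, Σx = 191.7, Σy = 11.3, Σx² = 4988.09, Σy² = 17.01, Σxy = 253.11
nΣxy − ΣxΣy = 2024.88 − 2166.21 = -141.33
nΣx² − (Σx)² = 39904.72 − 36748.89 = 3155.83; nΣy² − (Σy)² = 136.08 − 127.69 = 8.39
r = -141.33 / √(3155.83 × 8.39) = -141.33 / 162.7188 ≈ -0.869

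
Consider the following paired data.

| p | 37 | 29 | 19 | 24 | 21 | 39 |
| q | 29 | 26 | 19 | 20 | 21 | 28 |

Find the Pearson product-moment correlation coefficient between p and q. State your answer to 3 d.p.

n = 6, Σp = 169, Σq = 143, Σp² = 5109, Σq² = 3503, Σpq = 4201
nΣpq − ΣpΣq = 25206 − 24167 = 1039
nΣp² − (Σp)² = 30654 − 28561 = 2093; nΣq² − (Σq)² = 21018 − 20449 = 569
r = 1039 / √(2093 × 569) = 1039 / 1091.2914 ≈ 0.952

0.952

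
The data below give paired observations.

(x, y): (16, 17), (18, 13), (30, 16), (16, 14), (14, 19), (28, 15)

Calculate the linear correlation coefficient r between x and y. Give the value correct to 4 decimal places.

-0.2069

n = 6, Σx = 122, Σy = 94, Σx² = 2716, Σy² = 1496, Σxy = 1896
nΣxy − ΣxΣy = 11376 − 11468 = -92
nΣx² − (Σx)² = 16296 − 14884 = 1412; nΣy² − (Σy)² = 8976 − 8836 = 140
r = -92 / √(1412 × 140) = -92 / 444.6122 ≈ -0.2069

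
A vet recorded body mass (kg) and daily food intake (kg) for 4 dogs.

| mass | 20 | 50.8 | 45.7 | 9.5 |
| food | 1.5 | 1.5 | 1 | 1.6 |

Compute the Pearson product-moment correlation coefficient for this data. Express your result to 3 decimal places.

n = 4, Σx = 126, Σy = 5.6, Σx² = 5159.38, Σy² = 8.06, Σxy = 167.1
nΣxy − ΣxΣy = 668.4 − 705.6 = -37.2
nΣx² − (Σx)² = 20637.52 − 15876 = 4761.52; nΣy² − (Σy)² = 32.24 − 31.36 = 0.88
r = -37.2 / √(4761.52 × 0.88) = -37.2 / 64.7313 ≈ -0.575

-0.575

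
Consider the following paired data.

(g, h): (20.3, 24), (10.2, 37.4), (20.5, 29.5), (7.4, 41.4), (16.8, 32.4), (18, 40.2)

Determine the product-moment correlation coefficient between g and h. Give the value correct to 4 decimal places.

-0.7321

n = 6, Σg = 93.2, Σh = 204.9, Σg² = 1597.38, Σh² = 7224.77, Σgh = 3047.71
nΣgh − ΣgΣh = 18286.26 − 19096.68 = -810.42
nΣg² − (Σg)² = 9584.28 − 8686.24 = 898.04; nΣh² − (Σh)² = 43348.62 − 41984.01 = 1364.61
r = -810.42 / √(898.04 × 1364.61) = -810.42 / 1107.0115 ≈ -0.7321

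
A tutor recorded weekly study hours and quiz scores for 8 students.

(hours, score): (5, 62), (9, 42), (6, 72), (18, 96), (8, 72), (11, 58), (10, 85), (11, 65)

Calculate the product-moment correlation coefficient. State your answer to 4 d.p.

0.5298

n = 8, Σx = 78, Σy = 552, Σx² = 872, Σy² = 40006, Σxy = 5627
nΣxy − ΣxΣy = 45016 − 43056 = 1960
nΣx² − (Σx)² = 6976 − 6084 = 892; nΣy² − (Σy)² = 320048 − 304704 = 15344
r = 1960 / √(892 × 15344) = 1960 / 3699.5740 ≈ 0.5298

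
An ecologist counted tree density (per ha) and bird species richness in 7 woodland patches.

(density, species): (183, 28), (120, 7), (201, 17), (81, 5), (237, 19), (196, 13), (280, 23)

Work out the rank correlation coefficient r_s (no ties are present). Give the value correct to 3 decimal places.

Rank density: 3, 2, 5, 1, 6, 4, 7
Rank species: 7, 2, 4, 1, 5, 3, 6
d = rank(density) − rank(species): -4, 0, 1, 0, 1, 1, 1; Σd² = 20
ρ = 1 − 6Σd² / [n(n²−1)] = 1 − 6×20 / (7×48) = 1 − 120/336 ≈ 0.643

0.643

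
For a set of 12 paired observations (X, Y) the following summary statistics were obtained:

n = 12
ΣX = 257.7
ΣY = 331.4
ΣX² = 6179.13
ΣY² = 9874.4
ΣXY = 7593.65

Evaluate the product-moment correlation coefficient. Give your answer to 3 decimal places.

0.699

r = (nΣXY − ΣXΣY) / √[(nΣX² − (ΣX)²)(nΣY² − (ΣY)²)]
Numerator: 12×7593.65 − 257.7×331.4 = 5722.02
Denominator: √[(74149.56 − 66409.29)(118492.8 − 109825.96)] = √[7740.27 × 8666.84] = 8190.4628
r = 5722.02 / 8190.4628 ≈ 0.699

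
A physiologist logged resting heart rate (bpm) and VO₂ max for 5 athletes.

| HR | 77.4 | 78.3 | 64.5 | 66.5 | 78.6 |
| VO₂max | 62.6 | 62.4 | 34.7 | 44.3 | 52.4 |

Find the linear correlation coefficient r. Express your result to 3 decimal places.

0.903

n = 5, Σx = 365.3, Σy = 256.4, Σx² = 26882.11, Σy² = 13724.86, Σxy = 19033.9
nΣxy − ΣxΣy = 95169.5 − 93662.92 = 1506.58
nΣx² − (Σx)² = 134410.55 − 133444.09 = 966.46; nΣy² − (Σy)² = 68624.3 − 65740.96 = 2883.34
r = 1506.58 / √(966.46 × 2883.34) = 1506.58 / 1669.3211 ≈ 0.903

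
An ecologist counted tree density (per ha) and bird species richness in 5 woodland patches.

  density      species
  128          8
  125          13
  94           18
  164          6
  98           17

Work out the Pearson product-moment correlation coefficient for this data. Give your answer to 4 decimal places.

-0.9360

n = 5, Σx = 609, Σy = 62, Σx² = 77345, Σy² = 882, Σxy = 6991
nΣxy − ΣxΣy = 34955 − 37758 = -2803
nΣx² − (Σx)² = 386725 − 370881 = 15844; nΣy² − (Σy)² = 4410 − 3844 = 566
r = -2803 / √(15844 × 566) = -2803 / 2994.6125 ≈ -0.9360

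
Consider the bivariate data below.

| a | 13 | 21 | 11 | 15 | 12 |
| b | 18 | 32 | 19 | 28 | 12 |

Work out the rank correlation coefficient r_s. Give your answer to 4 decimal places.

Rank a: 3, 5, 1, 4, 2
Rank b: 2, 5, 3, 4, 1
d = rank(a) − rank(b): 1, 0, -2, 0, 1; Σd² = 6
ρ = 1 − 6Σd² / [n(n²−1)] = 1 − 6×6 / (5×24) = 1 − 36/120 ≈ 0.7000

0.7000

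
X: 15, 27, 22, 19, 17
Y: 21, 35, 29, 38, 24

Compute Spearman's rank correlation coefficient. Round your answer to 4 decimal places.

Rank X: 1, 5, 4, 3, 2
Rank Y: 1, 4, 3, 5, 2
d = rank(X) − rank(Y): 0, 1, 1, -2, 0; Σd² = 6
ρ = 1 − 6Σd² / [n(n²−1)] = 1 − 6×6 / (5×24) = 1 − 36/120 ≈ 0.7000

0.7000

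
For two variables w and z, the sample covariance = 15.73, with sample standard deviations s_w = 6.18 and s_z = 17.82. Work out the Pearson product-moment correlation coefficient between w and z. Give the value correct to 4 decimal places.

0.1428

r = Cov(w,z) / (s_w · s_z) = 15.73 / (6.18 × 17.82)
  = 15.73 / 110.1276 ≈ 0.1428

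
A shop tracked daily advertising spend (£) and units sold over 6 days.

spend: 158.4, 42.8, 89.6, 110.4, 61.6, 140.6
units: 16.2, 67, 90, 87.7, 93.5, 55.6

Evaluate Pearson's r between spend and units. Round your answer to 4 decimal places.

-0.6772

n = 6, Σx = 603.4, Σy = 410, Σx² = 70701.64, Σy² = 32376.34, Σxy = 36756.72
nΣxy − ΣxΣy = 220540.32 − 247394 = -26853.68
nΣx² − (Σx)² = 424209.84 − 364091.56 = 60118.28; nΣy² − (Σy)² = 194258.04 − 168100 = 26158.04
r = -26853.68 / √(60118.28 × 26158.04) = -26853.68 / 39655.7231 ≈ -0.6772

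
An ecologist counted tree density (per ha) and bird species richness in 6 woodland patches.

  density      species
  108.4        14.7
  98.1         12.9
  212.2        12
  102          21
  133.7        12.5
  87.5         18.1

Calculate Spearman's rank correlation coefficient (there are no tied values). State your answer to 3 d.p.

-0.714

Rank density: 4, 2, 6, 3, 5, 1
Rank species: 4, 3, 1, 6, 2, 5
d = rank(density) − rank(species): 0, -1, 5, -3, 3, -4; Σd² = 60
ρ = 1 − 6Σd² / [n(n²−1)] = 1 − 6×60 / (6×35) = 1 − 360/210 ≈ -0.714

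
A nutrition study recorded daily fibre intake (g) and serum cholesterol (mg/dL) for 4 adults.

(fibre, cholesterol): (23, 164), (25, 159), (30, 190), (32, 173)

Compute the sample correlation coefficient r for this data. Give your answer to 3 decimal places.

n = 4, Σx = 110, Σy = 686, Σx² = 3078, Σy² = 118206, Σxy = 18983
nΣxy − ΣxΣy = 75932 − 75460 = 472
nΣx² − (Σx)² = 12312 − 12100 = 212; nΣy² − (Σy)² = 472824 − 470596 = 2228
r = 472 / √(212 × 2228) = 472 / 687.2671 ≈ 0.687

0.687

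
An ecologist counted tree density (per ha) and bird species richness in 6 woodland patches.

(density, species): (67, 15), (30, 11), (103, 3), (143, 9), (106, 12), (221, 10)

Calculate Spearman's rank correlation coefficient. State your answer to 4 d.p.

-0.3714

Rank density: 2, 1, 3, 5, 4, 6
Rank species: 6, 4, 1, 2, 5, 3
d = rank(density) − rank(species): -4, -3, 2, 3, -1, 3; Σd² = 48
ρ = 1 − 6Σd² / [n(n²−1)] = 1 − 6×48 / (6×35) = 1 − 288/210 ≈ -0.3714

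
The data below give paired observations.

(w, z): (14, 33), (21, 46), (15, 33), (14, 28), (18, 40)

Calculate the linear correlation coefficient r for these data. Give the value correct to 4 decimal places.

n = 5, Σw = 82, Σz = 180, Σw² = 1382, Σz² = 6678, Σwz = 3035
nΣwz − ΣwΣz = 15175 − 14760 = 415
nΣw² − (Σw)² = 6910 − 6724 = 186; nΣz² − (Σz)² = 33390 − 32400 = 990
r = 415 / √(186 × 990) = 415 / 429.1154 ≈ 0.9671

0.9671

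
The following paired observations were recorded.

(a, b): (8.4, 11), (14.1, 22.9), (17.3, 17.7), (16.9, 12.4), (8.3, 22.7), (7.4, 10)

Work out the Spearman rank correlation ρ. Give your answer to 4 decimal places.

Rank a: 3, 4, 6, 5, 2, 1
Rank b: 2, 6, 4, 3, 5, 1
d = rank(a) − rank(b): 1, -2, 2, 2, -3, 0; Σd² = 22
ρ = 1 − 6Σd² / [n(n²−1)] = 1 − 6×22 / (6×35) = 1 − 132/210 ≈ 0.3714

0.3714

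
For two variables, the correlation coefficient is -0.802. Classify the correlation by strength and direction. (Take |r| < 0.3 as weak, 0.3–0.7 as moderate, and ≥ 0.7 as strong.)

r = -0.802 < 0 so the relationship is negative.
|r| = 0.802, which falls in the strong range.

strong negative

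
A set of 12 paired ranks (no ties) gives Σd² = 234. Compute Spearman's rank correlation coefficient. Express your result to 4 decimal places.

0.1818

ρ = 1 − 6Σd² / [n(n²−1)] = 1 − 6×234 / (12×143)
  = 1 − 1404/1716 = 1 − 0.81818 ≈ 0.1818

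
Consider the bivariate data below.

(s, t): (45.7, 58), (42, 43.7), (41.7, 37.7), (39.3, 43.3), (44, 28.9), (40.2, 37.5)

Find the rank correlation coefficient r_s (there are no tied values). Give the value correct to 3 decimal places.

Rank s: 6, 4, 3, 1, 5, 2
Rank t: 6, 5, 3, 4, 1, 2
d = rank(s) − rank(t): 0, -1, 0, -3, 4, 0; Σd² = 26
ρ = 1 − 6Σd² / [n(n²−1)] = 1 − 6×26 / (6×35) = 1 − 156/210 ≈ 0.257

0.257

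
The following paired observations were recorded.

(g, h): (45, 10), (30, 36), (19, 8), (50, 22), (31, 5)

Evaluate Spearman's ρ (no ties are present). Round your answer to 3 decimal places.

Rank g: 4, 2, 1, 5, 3
Rank h: 3, 5, 2, 4, 1
d = rank(g) − rank(h): 1, -3, -1, 1, 2; Σd² = 16
ρ = 1 − 6Σd² / [n(n²−1)] = 1 − 6×16 / (5×24) = 1 − 96/120 ≈ 0.200

0.200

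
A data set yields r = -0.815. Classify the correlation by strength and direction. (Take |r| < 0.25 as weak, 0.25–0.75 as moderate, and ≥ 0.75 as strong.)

r = -0.815 < 0 so the relationship is negative.
|r| = 0.815, which falls in the strong range.

strong negative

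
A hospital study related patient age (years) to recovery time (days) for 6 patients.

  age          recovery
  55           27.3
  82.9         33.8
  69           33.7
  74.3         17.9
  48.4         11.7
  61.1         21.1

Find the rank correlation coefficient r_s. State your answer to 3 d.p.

Rank age: 2, 6, 4, 5, 1, 3
Rank recovery: 4, 6, 5, 2, 1, 3
d = rank(age) − rank(recovery): -2, 0, -1, 3, 0, 0; Σd² = 14
ρ = 1 − 6Σd² / [n(n²−1)] = 1 − 6×14 / (6×35) = 1 − 84/210 ≈ 0.600

0.600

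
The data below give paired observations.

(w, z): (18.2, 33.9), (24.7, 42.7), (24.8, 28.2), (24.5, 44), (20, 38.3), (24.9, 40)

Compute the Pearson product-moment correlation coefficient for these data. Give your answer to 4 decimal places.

0.2487

n = 6, Σw = 137.1, Σz = 227.1, Σw² = 3176.63, Σz² = 8770.63, Σwz = 5211.03
nΣwz − ΣwΣz = 31266.18 − 31135.41 = 130.77
nΣw² − (Σw)² = 19059.78 − 18796.41 = 263.37; nΣz² − (Σz)² = 52623.78 − 51574.41 = 1049.37
r = 130.77 / √(263.37 × 1049.37) = 130.77 / 525.7115 ≈ 0.2487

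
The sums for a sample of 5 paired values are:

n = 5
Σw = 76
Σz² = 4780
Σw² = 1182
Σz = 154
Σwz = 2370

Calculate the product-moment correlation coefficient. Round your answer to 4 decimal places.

r = (nΣwz − ΣwΣz) / √[(nΣw² − (Σw)²)(nΣz² − (Σz)²)]
Numerator: 5×2370 − 76×154 = 146
Denominator: √[(5910 − 5776)(23900 − 23716)] = √[134 × 184] = 157.0223
r = 146 / 157.0223 ≈ 0.9298

0.9298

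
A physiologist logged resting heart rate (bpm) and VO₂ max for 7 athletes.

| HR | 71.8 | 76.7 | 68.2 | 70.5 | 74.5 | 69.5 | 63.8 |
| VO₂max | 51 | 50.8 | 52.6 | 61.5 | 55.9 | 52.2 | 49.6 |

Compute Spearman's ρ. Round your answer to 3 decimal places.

Rank HR: 5, 7, 2, 4, 6, 3, 1
Rank VO₂max: 3, 2, 5, 7, 6, 4, 1
d = rank(HR) − rank(VO₂max): 2, 5, -3, -3, 0, -1, 0; Σd² = 48
ρ = 1 − 6Σd² / [n(n²−1)] = 1 − 6×48 / (7×48) = 1 − 288/336 ≈ 0.143

0.143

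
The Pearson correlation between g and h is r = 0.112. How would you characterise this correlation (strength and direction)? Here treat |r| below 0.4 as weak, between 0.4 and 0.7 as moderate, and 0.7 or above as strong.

weak positive

r = 0.112 > 0 so the relationship is positive.
|r| = 0.112, which falls in the weak range.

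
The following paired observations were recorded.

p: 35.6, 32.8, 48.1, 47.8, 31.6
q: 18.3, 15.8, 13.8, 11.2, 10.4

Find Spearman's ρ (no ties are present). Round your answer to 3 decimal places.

Rank p: 3, 2, 5, 4, 1
Rank q: 5, 4, 3, 2, 1
d = rank(p) − rank(q): -2, -2, 2, 2, 0; Σd² = 16
ρ = 1 − 6Σd² / [n(n²−1)] = 1 − 6×16 / (5×24) = 1 − 96/120 ≈ 0.200

0.200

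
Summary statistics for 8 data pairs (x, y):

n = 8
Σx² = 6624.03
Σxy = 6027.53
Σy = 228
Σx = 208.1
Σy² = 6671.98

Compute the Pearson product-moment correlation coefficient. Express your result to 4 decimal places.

r = (nΣxy − ΣxΣy) / √[(nΣx² − (Σx)²)(nΣy² − (Σy)²)]
Numerator: 8×6027.53 − 208.1×228 = 773.44
Denominator: √[(52992.24 − 43305.61)(53375.84 − 51984)] = √[9686.63 × 1391.84] = 3671.8169
r = 773.44 / 3671.8169 ≈ 0.2106

0.2106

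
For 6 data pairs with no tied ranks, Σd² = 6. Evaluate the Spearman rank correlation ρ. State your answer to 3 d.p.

ρ = 1 − 6Σd² / [n(n²−1)] = 1 − 6×6 / (6×35)
  = 1 − 36/210 = 1 − 0.1714 ≈ 0.829

0.829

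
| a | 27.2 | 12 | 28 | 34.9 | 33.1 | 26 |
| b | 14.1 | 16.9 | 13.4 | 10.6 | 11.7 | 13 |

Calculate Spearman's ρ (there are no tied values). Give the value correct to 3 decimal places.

Rank a: 3, 1, 4, 6, 5, 2
Rank b: 5, 6, 4, 1, 2, 3
d = rank(a) − rank(b): -2, -5, 0, 5, 3, -1; Σd² = 64
ρ = 1 − 6Σd² / [n(n²−1)] = 1 − 6×64 / (6×35) = 1 − 384/210 ≈ -0.829

-0.829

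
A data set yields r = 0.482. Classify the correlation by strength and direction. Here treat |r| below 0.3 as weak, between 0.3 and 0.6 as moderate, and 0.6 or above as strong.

moderate positive

r = 0.482 > 0 so the relationship is positive.
|r| = 0.482, which falls in the moderate range.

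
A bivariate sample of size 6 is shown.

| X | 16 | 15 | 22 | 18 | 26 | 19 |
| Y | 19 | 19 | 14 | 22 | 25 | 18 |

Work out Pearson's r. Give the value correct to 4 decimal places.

0.3022

n = 6, ΣX = 116, ΣY = 117, ΣX² = 2326, ΣY² = 2351, ΣXY = 2285
nΣXY − ΣXΣY = 13710 − 13572 = 138
nΣX² − (ΣX)² = 13956 − 13456 = 500; nΣY² − (ΣY)² = 14106 − 13689 = 417
r = 138 / √(500 × 417) = 138 / 456.6180 ≈ 0.3022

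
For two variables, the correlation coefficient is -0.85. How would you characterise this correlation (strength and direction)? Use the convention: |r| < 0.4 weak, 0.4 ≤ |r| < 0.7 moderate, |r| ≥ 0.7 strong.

strong negative

r = -0.85 < 0 so the relationship is negative.
|r| = 0.85, which falls in the strong range.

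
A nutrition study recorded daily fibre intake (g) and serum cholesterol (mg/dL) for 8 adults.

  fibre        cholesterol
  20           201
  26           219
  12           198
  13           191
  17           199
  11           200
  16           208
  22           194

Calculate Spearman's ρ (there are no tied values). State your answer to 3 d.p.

0.333

Rank fibre: 6, 8, 2, 3, 5, 1, 4, 7
Rank cholesterol: 6, 8, 3, 1, 4, 5, 7, 2
d = rank(fibre) − rank(cholesterol): 0, 0, -1, 2, 1, -4, -3, 5; Σd² = 56
ρ = 1 − 6Σd² / [n(n²−1)] = 1 − 6×56 / (8×63) = 1 − 336/504 ≈ 0.333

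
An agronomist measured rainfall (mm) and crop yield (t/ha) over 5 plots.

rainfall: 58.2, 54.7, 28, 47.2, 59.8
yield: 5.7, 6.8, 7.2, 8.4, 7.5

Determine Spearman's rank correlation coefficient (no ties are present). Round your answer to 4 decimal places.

-0.2000

Rank rainfall: 4, 3, 1, 2, 5
Rank yield: 1, 2, 3, 5, 4
d = rank(rainfall) − rank(yield): 3, 1, -2, -3, 1; Σd² = 24
ρ = 1 − 6Σd² / [n(n²−1)] = 1 − 6×24 / (5×24) = 1 − 144/120 ≈ -0.2000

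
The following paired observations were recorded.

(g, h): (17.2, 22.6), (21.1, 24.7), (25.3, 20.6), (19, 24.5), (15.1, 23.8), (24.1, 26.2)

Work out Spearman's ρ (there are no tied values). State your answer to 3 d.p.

0.086

Rank g: 2, 4, 6, 3, 1, 5
Rank h: 2, 5, 1, 4, 3, 6
d = rank(g) − rank(h): 0, -1, 5, -1, -2, -1; Σd² = 32
ρ = 1 − 6Σd² / [n(n²−1)] = 1 − 6×32 / (6×35) = 1 − 192/210 ≈ 0.086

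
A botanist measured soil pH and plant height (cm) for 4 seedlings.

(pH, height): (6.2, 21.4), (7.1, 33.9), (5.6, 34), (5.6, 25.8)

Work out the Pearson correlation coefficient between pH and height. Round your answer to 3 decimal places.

n = 4, Σx = 24.5, Σy = 115.1, Σx² = 151.57, Σy² = 3428.81, Σxy = 708.25
nΣxy − ΣxΣy = 2833 − 2819.95 = 13.05
nΣx² − (Σx)² = 606.28 − 600.25 = 6.03; nΣy² − (Σy)² = 13715.24 − 13248.01 = 467.23
r = 13.05 / √(6.03 × 467.23) = 13.05 / 53.0792 ≈ 0.246

0.246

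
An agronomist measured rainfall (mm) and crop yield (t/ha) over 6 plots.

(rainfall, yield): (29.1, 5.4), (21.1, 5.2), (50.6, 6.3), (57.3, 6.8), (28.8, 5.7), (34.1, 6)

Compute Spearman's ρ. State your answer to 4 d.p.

0.9429

Rank rainfall: 3, 1, 5, 6, 2, 4
Rank yield: 2, 1, 5, 6, 3, 4
d = rank(rainfall) − rank(yield): 1, 0, 0, 0, -1, 0; Σd² = 2
ρ = 1 − 6Σd² / [n(n²−1)] = 1 − 6×2 / (6×35) = 1 − 12/210 ≈ 0.9429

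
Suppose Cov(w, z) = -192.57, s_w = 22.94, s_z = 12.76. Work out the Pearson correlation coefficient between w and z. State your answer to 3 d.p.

-0.658

r = Cov(w,z) / (s_w · s_z) = -192.57 / (22.94 × 12.76)
  = -192.57 / 292.7144 ≈ -0.658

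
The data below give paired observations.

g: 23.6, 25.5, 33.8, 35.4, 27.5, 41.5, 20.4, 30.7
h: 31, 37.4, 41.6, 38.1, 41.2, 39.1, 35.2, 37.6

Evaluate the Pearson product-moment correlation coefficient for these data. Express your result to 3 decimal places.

n = 8, Σg = 238.4, Σh = 301.2, Σg² = 7439.96, Σh² = 11420.98, Σgh = 9068.17
nΣgh − ΣgΣh = 72545.36 − 71806.08 = 739.28
nΣg² − (Σg)² = 59519.68 − 56834.56 = 2685.12; nΣh² − (Σh)² = 91367.84 − 90721.44 = 646.4
r = 739.28 / √(2685.12 × 646.4) = 739.28 / 1317.4451 ≈ 0.561

0.561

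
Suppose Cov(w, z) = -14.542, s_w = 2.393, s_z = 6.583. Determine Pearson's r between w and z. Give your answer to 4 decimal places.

r = Cov(w,z) / (s_w · s_z) = -14.542 / (2.393 × 6.583)
  = -14.542 / 15.7531 ≈ -0.9231

-0.9231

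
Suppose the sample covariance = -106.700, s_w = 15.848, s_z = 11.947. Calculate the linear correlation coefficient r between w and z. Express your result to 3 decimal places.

r = Cov(w,z) / (s_w · s_z) = -106.700 / (15.848 × 11.947)
  = -106.700 / 189.3361 ≈ -0.564

-0.564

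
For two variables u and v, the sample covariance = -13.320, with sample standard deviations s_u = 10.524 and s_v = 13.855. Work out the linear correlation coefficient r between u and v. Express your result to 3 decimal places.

r = Cov(u,v) / (s_u · s_v) = -13.320 / (10.524 × 13.855)
  = -13.320 / 145.8100 ≈ -0.091

-0.091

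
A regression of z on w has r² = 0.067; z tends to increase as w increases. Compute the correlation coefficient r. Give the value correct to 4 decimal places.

0.2588

|r| = √0.067 = 0.2588
The association is positive, so r = 0.2588.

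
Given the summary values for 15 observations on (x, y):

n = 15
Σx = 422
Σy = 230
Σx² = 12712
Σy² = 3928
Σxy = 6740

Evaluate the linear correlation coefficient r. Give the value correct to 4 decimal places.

r = (nΣxy − ΣxΣy) / √[(nΣx² − (Σx)²)(nΣy² − (Σy)²)]
Numerator: 15×6740 − 422×230 = 4040
Denominator: √[(190680 − 178084)(58920 − 52900)] = √[12596 × 6020] = 8707.9228
r = 4040 / 8707.9228 ≈ 0.4639

0.4639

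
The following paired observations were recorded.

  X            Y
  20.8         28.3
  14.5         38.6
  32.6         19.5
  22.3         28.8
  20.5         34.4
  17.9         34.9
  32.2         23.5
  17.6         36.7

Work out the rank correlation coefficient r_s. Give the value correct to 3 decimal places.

Rank X: 5, 1, 8, 6, 4, 3, 7, 2
Rank Y: 3, 8, 1, 4, 5, 6, 2, 7
d = rank(X) − rank(Y): 2, -7, 7, 2, -1, -3, 5, -5; Σd² = 166
ρ = 1 − 6Σd² / [n(n²−1)] = 1 − 6×166 / (8×63) = 1 − 996/504 ≈ -0.976

-0.976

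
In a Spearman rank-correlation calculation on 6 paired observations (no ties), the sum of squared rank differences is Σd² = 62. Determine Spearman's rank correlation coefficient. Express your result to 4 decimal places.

ρ = 1 − 6Σd² / [n(n²−1)] = 1 − 6×62 / (6×35)
  = 1 − 372/210 = 1 − 1.77143 ≈ -0.7714

-0.7714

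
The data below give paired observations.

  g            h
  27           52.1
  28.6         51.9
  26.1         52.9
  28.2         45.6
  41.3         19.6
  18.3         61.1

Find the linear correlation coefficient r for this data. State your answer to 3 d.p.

n = 6, Σg = 169.5, Σh = 283.2, Σg² = 5063.99, Σh² = 14403.16, Σgh = 7485.26
nΣgh − ΣgΣh = 44911.56 − 48002.4 = -3090.84
nΣg² − (Σg)² = 30383.94 − 28730.25 = 1653.69; nΣh² − (Σh)² = 86418.96 − 80202.24 = 6216.72
r = -3090.84 / √(1653.69 × 6216.72) = -3090.84 / 3206.3262 ≈ -0.964

-0.964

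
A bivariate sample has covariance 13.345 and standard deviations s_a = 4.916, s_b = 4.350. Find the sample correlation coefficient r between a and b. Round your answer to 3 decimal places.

0.624

r = Cov(a,b) / (s_a · s_b) = 13.345 / (4.916 × 4.350)
  = 13.345 / 21.3846 ≈ 0.624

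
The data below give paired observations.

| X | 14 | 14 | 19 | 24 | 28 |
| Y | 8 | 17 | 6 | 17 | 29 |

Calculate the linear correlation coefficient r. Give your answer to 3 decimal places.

0.706

n = 5, ΣX = 99, ΣY = 77, ΣX² = 2113, ΣY² = 1519, ΣXY = 1684
nΣXY − ΣXΣY = 8420 − 7623 = 797
nΣX² − (ΣX)² = 10565 − 9801 = 764; nΣY² − (ΣY)² = 7595 − 5929 = 1666
r = 797 / √(764 × 1666) = 797 / 1128.1950 ≈ 0.706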